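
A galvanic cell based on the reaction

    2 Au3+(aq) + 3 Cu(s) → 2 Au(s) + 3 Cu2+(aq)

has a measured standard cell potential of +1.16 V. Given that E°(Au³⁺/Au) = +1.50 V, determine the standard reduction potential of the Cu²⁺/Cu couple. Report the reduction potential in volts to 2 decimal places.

In the reaction as written the Au³⁺/Au couple is reduced (cathode) and Cu²⁺/Cu is oxidized (anode), so E°cell = E°(Au³⁺/Au) − E°(Cu²⁺/Cu).
E°(Cu²⁺/Cu) = E°(cathode) − E°cell = +1.50 − (+1.16) = +0.34 V.

+0.34 V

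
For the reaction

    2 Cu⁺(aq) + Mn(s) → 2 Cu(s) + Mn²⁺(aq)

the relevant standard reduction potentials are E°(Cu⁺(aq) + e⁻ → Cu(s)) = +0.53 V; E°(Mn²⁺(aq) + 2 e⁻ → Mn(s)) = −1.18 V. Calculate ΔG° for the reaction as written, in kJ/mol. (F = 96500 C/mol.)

−330 kJ/mol

In the reaction as written Cu⁺(aq) is reduced, so the Cu⁺/Cu couple is the cathode and Mn²⁺/Mn is the anode.
E°cell = +0.53 − (−1.18) = +1.71 V; balancing electrons gives n = 2.
ΔG° = −nFE°cell = −(2)(96500)(+1.71) J/mol = −330 kJ/mol.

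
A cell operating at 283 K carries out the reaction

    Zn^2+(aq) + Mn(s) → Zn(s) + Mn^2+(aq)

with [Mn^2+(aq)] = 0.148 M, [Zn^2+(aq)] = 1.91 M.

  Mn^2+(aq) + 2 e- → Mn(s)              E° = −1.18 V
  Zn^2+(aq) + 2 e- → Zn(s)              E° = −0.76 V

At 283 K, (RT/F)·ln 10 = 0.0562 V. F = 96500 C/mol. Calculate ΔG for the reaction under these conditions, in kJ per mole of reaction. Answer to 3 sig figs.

−87.1 kJ/mol

E°cell = −0.76 − (−1.18) = +0.42 V; the balanced reaction transfers n = 2 electrons.
Q = [Mn^2+(aq)] / [Zn^2+(aq)] = 0.0775, so log Q = −1.111 and E = +0.42 − (0.0562/2)(−1.111) = +0.4512 V.
ΔG = −nFE = −(2)(96500)(+0.4512) J/mol = −87.1 kJ/mol.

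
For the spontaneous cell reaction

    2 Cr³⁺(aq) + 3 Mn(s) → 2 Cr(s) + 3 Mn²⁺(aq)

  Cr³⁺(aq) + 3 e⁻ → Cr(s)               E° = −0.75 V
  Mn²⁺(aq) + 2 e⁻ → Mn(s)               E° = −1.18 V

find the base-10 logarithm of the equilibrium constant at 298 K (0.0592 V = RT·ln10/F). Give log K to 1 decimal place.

log K = 43.6

The Cr³⁺/Cr couple is reduced (cathode); E°cell = −0.75 − (−1.18) = +0.43 V with n = 6.
At equilibrium E = 0, so log K = nE°cell / 0.0592 = (6)(+0.43) / 0.0592 = 43.6.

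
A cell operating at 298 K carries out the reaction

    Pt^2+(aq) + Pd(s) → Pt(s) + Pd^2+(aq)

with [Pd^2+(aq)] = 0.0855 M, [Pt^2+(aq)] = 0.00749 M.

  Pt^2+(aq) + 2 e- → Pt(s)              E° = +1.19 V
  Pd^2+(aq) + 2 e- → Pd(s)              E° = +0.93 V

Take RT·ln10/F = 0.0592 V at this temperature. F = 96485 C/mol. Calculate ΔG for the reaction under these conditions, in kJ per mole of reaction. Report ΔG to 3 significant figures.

With Pt²⁺/Pt reduced at the cathode, E°cell = +1.19 − (+0.93) = +0.26 V and n = 2.
Q = [Pd^2+(aq)] / [Pt^2+(aq)] = 11.4, so log Q = 1.057 and E = +0.26 − (0.0592/2)(1.057) = +0.2287 V.
ΔG = −nFE = −(2)(96485)(+0.2287) J/mol = −44.1 kJ/mol.

−44.1 kJ/mol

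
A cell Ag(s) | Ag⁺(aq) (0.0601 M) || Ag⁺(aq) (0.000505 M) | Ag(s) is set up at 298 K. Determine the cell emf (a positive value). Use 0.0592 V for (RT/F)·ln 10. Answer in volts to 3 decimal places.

0.123 V

For a concentration cell E°cell = 0, since both electrodes use the same couple.
The compartment with the higher Ag⁺(aq) concentration (0.0601 M) acts as the cathode; ions are reduced there and produced at the dilute (0.000505 M) anode.
With n = 1, Ecell = −(0.0592/1)·log([dilute]/[conc]) = −(0.0592/1)·log(0.000505/0.0601) = +0.123 V.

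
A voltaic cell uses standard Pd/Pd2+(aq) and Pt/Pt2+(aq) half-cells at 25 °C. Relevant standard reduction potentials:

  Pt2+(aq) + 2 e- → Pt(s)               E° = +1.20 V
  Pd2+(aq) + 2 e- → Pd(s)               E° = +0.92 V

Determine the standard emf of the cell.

+0.28 V

The Pt²⁺/Pt couple has the higher E°, so Pt ion is reduced (cathode) and Pd is oxidized (anode).
E°cell = E°(cathode) − E°(anode) = +1.20 − (+0.92) = +0.28 V.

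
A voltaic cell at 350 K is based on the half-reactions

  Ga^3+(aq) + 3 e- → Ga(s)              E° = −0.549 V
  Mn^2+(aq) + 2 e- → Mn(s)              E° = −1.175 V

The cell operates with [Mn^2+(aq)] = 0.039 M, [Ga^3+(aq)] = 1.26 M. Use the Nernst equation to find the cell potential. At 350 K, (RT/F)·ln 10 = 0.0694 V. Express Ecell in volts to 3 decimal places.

The Ga³⁺/Ga couple has the more positive E°, so it is the cathode; Mn²⁺/Mn is the anode.
The standard potential is −0.549 − (−1.175) = +0.626 V and the balanced reaction transfers n = 6 electrons.
Balancing gives 2 Ga^3+(aq) + 3 Mn(s) → 2 Ga(s) + 3 Mn^2+(aq); hence Q = [Mn^2+(aq)]^3 / [Ga^3+(aq)]^2 = 3.74×10^−5 (log Q = −4.428).
E = E° − (0.0694/n)·log Q = +0.626 − (0.0694/6)(−4.428) = +0.677 V.

+0.677 V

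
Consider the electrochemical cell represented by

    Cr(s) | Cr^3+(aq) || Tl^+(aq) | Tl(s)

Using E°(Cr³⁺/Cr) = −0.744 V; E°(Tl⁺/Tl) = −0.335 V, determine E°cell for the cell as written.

By convention the left-hand electrode in cell notation is the anode (oxidation) and the right-hand electrode is the cathode (reduction).
E°cell = E°(right) − E°(left) = −0.335 − (−0.744) = +0.409 V.

+0.409 V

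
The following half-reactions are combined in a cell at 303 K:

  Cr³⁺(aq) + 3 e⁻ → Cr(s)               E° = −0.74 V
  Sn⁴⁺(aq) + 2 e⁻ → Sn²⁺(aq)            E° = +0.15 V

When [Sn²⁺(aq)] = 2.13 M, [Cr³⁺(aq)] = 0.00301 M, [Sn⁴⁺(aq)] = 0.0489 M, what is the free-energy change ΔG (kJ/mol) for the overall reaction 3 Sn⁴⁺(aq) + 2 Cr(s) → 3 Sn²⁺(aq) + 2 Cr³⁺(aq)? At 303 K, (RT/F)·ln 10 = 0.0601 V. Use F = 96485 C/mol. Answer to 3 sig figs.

The standard cell potential is +0.15 − (−0.74) = +0.89 V, with n = 6 electrons in the balanced equation.
Here Q = ([Sn²⁺(aq)]^3·[Cr³⁺(aq)]^2) / [Sn⁴⁺(aq)]^3 = 0.749 (log Q = −0.126), giving E = +0.89 − (0.0601/6)·(−0.126) = +0.8913 V.
ΔG = −nFE = −(6)(96485)(+0.8913) J/mol = −516 kJ/mol.

−516 kJ/mol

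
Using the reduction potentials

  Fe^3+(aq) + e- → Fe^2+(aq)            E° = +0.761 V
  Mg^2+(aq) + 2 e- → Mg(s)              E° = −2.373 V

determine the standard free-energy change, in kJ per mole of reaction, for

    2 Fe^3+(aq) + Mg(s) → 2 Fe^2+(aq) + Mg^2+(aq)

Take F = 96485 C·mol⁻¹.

−605 kJ/mol

In the reaction as written Fe^3+(aq) is reduced, so the Fe³⁺/Fe²⁺ couple is the cathode and Mg²⁺/Mg is the anode.
E°cell = +0.761 − (−2.373) = +3.134 V; balancing electrons gives n = 2.
ΔG° = −nFE°cell = −(2)(96485)(+3.134) J/mol = −605 kJ/mol.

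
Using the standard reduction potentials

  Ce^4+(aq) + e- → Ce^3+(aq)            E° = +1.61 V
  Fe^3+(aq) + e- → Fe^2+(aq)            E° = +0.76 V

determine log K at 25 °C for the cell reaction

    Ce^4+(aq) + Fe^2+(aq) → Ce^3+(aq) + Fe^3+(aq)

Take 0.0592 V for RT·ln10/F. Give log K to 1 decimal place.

The Ce⁴⁺/Ce³⁺ couple is reduced (cathode); E°cell = +1.61 − (+0.76) = +0.85 V with n = 1.
At equilibrium E = 0, so log K = nE°cell / 0.0592 = (1)(+0.85) / 0.0592 = 14.4.

log K = 14.4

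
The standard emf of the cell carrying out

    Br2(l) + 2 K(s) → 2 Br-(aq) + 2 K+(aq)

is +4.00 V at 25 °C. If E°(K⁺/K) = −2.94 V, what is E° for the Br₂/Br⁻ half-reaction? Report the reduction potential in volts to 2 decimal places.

In the reaction as written the Br₂/Br⁻ couple is reduced (cathode) and K⁺/K is oxidized (anode), so E°cell = E°(Br₂/Br⁻) − E°(K⁺/K).
E°(Br₂/Br⁻) = E°cell + E°(anode) = +4.00 + (−2.94) = +1.06 V.

+1.06 V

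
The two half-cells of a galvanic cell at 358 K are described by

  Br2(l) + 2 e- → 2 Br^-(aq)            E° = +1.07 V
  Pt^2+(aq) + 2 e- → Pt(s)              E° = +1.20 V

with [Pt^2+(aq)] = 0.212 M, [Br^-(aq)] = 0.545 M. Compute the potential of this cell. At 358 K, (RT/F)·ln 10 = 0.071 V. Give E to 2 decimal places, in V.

+0.09 V

Pt²⁺/Pt is reduced (cathode, E° = +1.20 V) and Br₂/Br⁻ is oxidized (anode).
The standard potential is +1.20 − (+1.07) = +0.13 V and the balanced reaction transfers n = 2 electrons.
The balanced reaction is Pt^2+(aq) + 2 Br^-(aq) → Pt(s) + Br2(l), so Q = 1 / ([Pt^2+(aq)]·[Br^-(aq)]^2) = 15.9 and log Q = 1.201.
Applying E = E° − (RT ln10/nF)·log Q gives +0.13 − (0.071/2)(1.201) = +0.09 V.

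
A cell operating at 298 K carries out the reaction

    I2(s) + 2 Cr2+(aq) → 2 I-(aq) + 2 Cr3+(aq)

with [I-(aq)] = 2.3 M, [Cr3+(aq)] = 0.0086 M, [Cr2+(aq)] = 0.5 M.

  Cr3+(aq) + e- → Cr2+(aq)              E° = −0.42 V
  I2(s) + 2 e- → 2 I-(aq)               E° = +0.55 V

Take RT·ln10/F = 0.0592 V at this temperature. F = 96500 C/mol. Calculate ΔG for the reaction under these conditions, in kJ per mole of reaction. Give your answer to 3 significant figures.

−203 kJ/mol

E°cell = +0.55 − (−0.42) = +0.97 V; the balanced reaction transfers n = 2 electrons.
The reaction quotient is ([I-(aq)]^2·[Cr3+(aq)]^2) / [Cr2+(aq)]^2 = 0.00156; by Nernst, E = +0.97 − (0.0592/2)(−2.805) = +1.0530 V.
ΔG = −nFE = −(2)(96500)(+1.0530) J/mol = −203 kJ/mol.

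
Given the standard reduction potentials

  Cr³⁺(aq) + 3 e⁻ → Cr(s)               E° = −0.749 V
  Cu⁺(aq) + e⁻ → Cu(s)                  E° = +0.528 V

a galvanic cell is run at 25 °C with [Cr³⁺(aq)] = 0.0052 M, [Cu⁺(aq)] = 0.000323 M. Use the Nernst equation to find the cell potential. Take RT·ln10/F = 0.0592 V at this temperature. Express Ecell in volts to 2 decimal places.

+1.12 V

Cu⁺/Cu is reduced (cathode, E° = +0.528 V) and Cr³⁺/Cr is oxidized (anode).
The standard potential is +0.528 − (−0.749) = +1.277 V and the balanced reaction transfers n = 3 electrons.
For the overall reaction 3 Cu⁺(aq) + Cr(s) → 3 Cu(s) + Cr³⁺(aq), Q = [Cr³⁺(aq)] / [Cu⁺(aq)]^3 = 1.54×10^8, giving log Q = 8.188.
E = E° − (0.0592/n)·log Q = +1.277 − (0.0592/3)(8.188) = +1.12 V.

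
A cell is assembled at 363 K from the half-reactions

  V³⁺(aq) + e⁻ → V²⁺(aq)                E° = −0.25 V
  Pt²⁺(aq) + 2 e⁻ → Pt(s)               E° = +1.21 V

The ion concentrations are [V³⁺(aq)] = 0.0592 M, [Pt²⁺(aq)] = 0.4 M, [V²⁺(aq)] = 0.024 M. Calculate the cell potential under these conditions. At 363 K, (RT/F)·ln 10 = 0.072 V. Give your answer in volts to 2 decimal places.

+1.42 V

Since E°(Pt²⁺/Pt) > E°(V³⁺/V²⁺), Pt²⁺/Pt serves as the cathode.
E°cell = +1.21 − (−0.25) = +1.46 V, with n = 2 electrons transferred.
For the overall reaction Pt²⁺(aq) + 2 V²⁺(aq) → Pt(s) + 2 V³⁺(aq), Q = [V³⁺(aq)]^2 / ([Pt²⁺(aq)]·[V²⁺(aq)]^2) = 15.2, giving log Q = 1.182.
Applying E = E° − (RT ln10/nF)·log Q gives +1.46 − (0.072/2)(1.182) = +1.42 V.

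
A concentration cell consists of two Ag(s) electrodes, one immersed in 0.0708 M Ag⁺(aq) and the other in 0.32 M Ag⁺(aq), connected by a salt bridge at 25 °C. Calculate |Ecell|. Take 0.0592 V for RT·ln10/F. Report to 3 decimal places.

For a concentration cell E°cell = 0, since both electrodes use the same couple.
The compartment with the higher Ag⁺(aq) concentration (0.32 M) acts as the cathode; ions are reduced there and produced at the dilute (0.0708 M) anode.
With n = 1, Ecell = −(0.0592/1)·log([dilute]/[conc]) = −(0.0592/1)·log(0.0708/0.32) = +0.039 V.

0.039 V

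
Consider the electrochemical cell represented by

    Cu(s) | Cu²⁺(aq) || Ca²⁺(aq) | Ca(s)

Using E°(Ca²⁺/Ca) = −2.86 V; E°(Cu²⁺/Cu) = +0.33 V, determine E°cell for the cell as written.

By convention the left-hand electrode in cell notation is the anode (oxidation) and the right-hand electrode is the cathode (reduction).
E°cell = E°(right) − E°(left) = −2.86 − (+0.33) = −3.19 V.
The negative sign shows that, as written, the cell would require an external voltage to drive the reaction.

−3.19 V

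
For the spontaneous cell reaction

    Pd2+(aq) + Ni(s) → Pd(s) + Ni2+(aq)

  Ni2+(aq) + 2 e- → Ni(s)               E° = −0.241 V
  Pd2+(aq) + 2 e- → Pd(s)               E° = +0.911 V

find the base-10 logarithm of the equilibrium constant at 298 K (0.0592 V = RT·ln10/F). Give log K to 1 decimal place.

log K = 38.9

The Pd²⁺/Pd couple is reduced (cathode); E°cell = +0.911 − (−0.241) = +1.152 V with n = 2.
At equilibrium E = 0, so log K = nE°cell / 0.0592 = (2)(+1.152) / 0.0592 = 38.9.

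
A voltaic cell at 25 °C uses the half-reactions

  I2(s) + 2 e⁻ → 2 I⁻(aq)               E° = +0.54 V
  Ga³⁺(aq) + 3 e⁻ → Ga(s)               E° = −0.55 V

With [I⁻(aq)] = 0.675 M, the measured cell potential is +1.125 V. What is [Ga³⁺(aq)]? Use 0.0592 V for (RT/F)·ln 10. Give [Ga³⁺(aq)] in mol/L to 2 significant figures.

0.055 M

With I₂/I⁻ at the cathode and Ga³⁺/Ga at the anode, E°cell = +0.54 − (−0.55) = +1.09 V (n = 6).
Rearranging E = E° − (0.0592/n)·log Q gives log Q = 6(+1.09 − (+1.125))/0.0592 = −3.547.
The balanced reaction is 3 I2(s) + 2 Ga(s) → 6 I⁻(aq) + 2 Ga³⁺(aq), so Q = [I⁻(aq)]^6·[Ga³⁺(aq)]^2.
Substituting the known concentrations and solving, log [Ga³⁺(aq)] = −1.261 and [Ga³⁺(aq)] = 0.055 M.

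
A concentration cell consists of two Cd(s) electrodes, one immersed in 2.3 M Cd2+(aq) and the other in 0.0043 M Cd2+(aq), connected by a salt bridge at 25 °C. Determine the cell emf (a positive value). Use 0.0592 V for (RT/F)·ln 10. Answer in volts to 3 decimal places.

For a concentration cell E°cell = 0, since both electrodes use the same couple.
The compartment with the higher Cd2+(aq) concentration (2.3 M) acts as the cathode; ions are reduced there and produced at the dilute (0.0043 M) anode.
With n = 2, Ecell = −(0.0592/2)·log([dilute]/[conc]) = −(0.0592/2)·log(0.0043/2.3) = +0.081 V.

0.081 V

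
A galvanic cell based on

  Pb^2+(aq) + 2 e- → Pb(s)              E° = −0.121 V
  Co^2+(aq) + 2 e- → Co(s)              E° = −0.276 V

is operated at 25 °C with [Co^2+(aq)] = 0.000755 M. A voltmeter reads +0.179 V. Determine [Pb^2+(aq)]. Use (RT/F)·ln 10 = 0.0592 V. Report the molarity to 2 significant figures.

The Pb²⁺/Pb couple has the larger reduction potential, so it is the cathode: E°cell = −0.121 − (−0.276) = +0.155 V and n = 2.
From the Nernst equation, log Q = n(E° − E)/0.0592 = 2·(+0.155 − (+0.179))/0.0592 = −0.811.
Balancing electrons gives Pb^2+(aq) + Co(s) → Pb(s) + Co^2+(aq); thus Q = [Co^2+(aq)] / [Pb^2+(aq)].
Isolating [Pb^2+(aq)] in Q = 10^{−0.811} yields log [Pb^2+(aq)] = −2.311, i.e. 0.0049 M.

0.0049 M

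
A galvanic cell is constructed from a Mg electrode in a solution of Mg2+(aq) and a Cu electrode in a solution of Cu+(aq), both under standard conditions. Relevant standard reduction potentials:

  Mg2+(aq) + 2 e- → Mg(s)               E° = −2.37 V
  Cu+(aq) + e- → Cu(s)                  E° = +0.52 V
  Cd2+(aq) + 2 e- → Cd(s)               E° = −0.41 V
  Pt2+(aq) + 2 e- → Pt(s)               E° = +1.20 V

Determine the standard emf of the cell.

The Cu⁺/Cu couple has the higher E°, so Cu ion is reduced (cathode) and Mg is oxidized (anode).
E°cell = E°(cathode) − E°(anode) = +0.52 − (−2.37) = +2.89 V.

+2.89 V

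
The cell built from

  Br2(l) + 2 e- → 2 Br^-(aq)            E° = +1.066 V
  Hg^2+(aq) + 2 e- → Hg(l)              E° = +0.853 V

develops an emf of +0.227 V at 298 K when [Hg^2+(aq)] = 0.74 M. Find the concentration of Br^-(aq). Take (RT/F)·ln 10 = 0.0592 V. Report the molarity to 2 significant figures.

Br₂/Br⁻ is the cathode (higher E°); E°cell = +1.066 − (+0.853) = +0.213 V with n = 2.
Since E = E° − (0.0592/n)·log Q, log Q = n(E° − E)/0.0592 = −0.473.
The balanced reaction is Br2(l) + Hg(l) → 2 Br^-(aq) + Hg^2+(aq), so Q = [Br^-(aq)]^2·[Hg^2+(aq)].
Isolating [Br^-(aq)] in Q = 10^{−0.473} yields log [Br^-(aq)] = −0.171, i.e. 0.67 M.

0.67 M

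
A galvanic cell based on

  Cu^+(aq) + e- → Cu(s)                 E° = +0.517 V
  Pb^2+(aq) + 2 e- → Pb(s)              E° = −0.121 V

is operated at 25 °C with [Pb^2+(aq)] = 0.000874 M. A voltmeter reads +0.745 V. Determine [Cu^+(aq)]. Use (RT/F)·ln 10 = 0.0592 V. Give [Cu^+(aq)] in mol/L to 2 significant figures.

Cu⁺/Cu is the cathode (higher E°); E°cell = +0.517 − (−0.121) = +0.638 V with n = 2.
Rearranging E = E° − (0.0592/n)·log Q gives log Q = 2(+0.638 − (+0.745))/0.0592 = −3.615.
Balancing electrons gives 2 Cu^+(aq) + Pb(s) → 2 Cu(s) + Pb^2+(aq); thus Q = [Pb^2+(aq)] / [Cu^+(aq)]^2.
Solving for the unknown gives log [Cu^+(aq)] = 0.278, so [Cu^+(aq)] ≈ 1.9 M.

1.9 M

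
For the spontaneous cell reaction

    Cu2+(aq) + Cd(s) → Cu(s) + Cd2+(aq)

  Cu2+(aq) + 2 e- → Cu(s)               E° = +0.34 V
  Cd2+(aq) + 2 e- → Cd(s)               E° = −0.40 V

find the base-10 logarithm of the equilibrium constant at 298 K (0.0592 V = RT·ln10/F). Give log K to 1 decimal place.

The Cu²⁺/Cu couple is reduced (cathode); E°cell = +0.34 − (−0.40) = +0.74 V with n = 2.
At equilibrium E = 0, so log K = nE°cell / 0.0592 = (2)(+0.74) / 0.0592 = 25.0.

log K = 25.0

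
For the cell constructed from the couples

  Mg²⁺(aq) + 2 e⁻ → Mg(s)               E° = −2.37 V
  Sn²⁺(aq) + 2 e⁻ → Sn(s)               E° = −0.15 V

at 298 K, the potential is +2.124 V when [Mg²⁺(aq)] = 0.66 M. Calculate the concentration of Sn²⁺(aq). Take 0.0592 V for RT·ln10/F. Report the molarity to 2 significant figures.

With Sn²⁺/Sn at the cathode and Mg²⁺/Mg at the anode, E°cell = −0.15 − (−2.37) = +2.22 V (n = 2).
Rearranging E = E° − (0.0592/n)·log Q gives log Q = 2(+2.22 − (+2.124))/0.0592 = 3.243.
The balanced reaction is Sn²⁺(aq) + Mg(s) → Sn(s) + Mg²⁺(aq), so Q = [Mg²⁺(aq)] / [Sn²⁺(aq)].
Substituting the known concentrations and solving, log [Sn²⁺(aq)] = −3.423 and [Sn²⁺(aq)] = 0.00038 M.

0.00038 M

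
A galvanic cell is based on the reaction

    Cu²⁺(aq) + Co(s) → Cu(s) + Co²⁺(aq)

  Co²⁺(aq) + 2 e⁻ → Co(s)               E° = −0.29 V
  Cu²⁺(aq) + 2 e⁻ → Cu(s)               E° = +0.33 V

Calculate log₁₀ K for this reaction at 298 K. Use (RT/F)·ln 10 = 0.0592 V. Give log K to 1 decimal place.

log K = 20.9

The Cu²⁺/Cu couple is reduced (cathode); E°cell = +0.33 − (−0.29) = +0.62 V with n = 2.
At equilibrium E = 0, so log K = nE°cell / 0.0592 = (2)(+0.62) / 0.0592 = 20.9.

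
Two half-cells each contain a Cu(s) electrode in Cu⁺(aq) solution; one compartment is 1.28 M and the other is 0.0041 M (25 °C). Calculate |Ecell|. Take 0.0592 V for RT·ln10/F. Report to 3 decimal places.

0.148 V

For a concentration cell E°cell = 0, since both electrodes use the same couple.
The compartment with the higher Cu⁺(aq) concentration (1.28 M) acts as the cathode; ions are reduced there and produced at the dilute (0.0041 M) anode.
With n = 1, Ecell = −(0.0592/1)·log([dilute]/[conc]) = −(0.0592/1)·log(0.0041/1.28) = +0.148 V.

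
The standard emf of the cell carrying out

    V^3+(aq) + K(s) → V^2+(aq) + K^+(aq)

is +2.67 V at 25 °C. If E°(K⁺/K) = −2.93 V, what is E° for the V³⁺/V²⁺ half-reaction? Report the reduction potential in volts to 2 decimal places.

−0.26 V

In the reaction as written the V³⁺/V²⁺ couple is reduced (cathode) and K⁺/K is oxidized (anode), so E°cell = E°(V³⁺/V²⁺) − E°(K⁺/K).
E°(V³⁺/V²⁺) = E°cell + E°(anode) = +2.67 + (−2.93) = −0.26 V.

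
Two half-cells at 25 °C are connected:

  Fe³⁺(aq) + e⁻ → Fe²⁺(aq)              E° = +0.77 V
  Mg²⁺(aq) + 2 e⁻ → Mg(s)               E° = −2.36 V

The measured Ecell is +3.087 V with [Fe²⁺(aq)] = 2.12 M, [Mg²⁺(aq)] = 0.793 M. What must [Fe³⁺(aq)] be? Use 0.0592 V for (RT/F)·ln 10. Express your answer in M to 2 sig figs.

Fe³⁺/Fe²⁺ is the cathode (higher E°); E°cell = +0.77 − (−2.36) = +3.13 V with n = 2.
Since E = E° − (0.0592/n)·log Q, log Q = n(E° − E)/0.0592 = 1.453.
Balancing electrons gives 2 Fe³⁺(aq) + Mg(s) → 2 Fe²⁺(aq) + Mg²⁺(aq); thus Q = ([Fe²⁺(aq)]^2·[Mg²⁺(aq)]) / [Fe³⁺(aq)]^2.
Solving for the unknown gives log [Fe³⁺(aq)] = −0.451, so [Fe³⁺(aq)] ≈ 0.35 M.

0.35 M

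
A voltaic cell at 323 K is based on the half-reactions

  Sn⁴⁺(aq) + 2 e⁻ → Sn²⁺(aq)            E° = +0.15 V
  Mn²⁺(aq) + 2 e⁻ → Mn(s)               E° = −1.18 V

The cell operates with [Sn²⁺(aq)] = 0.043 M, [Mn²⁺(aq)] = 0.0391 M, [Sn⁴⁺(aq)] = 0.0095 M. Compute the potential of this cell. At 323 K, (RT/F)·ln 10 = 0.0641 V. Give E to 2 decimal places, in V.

The Sn⁴⁺/Sn²⁺ couple has the more positive E°, so it is the cathode; Mn²⁺/Mn is the anode.
The standard potential is +0.15 − (−1.18) = +1.33 V and the balanced reaction transfers n = 2 electrons.
The balanced reaction is Sn⁴⁺(aq) + Mn(s) → Sn²⁺(aq) + Mn²⁺(aq), so Q = ([Sn²⁺(aq)]·[Mn²⁺(aq)]) / [Sn⁴⁺(aq)] = 0.177 and log Q = −0.752.
Applying E = E° − (RT ln10/nF)·log Q gives +1.33 − (0.0641/2)(−0.752) = +1.35 V.

+1.35 V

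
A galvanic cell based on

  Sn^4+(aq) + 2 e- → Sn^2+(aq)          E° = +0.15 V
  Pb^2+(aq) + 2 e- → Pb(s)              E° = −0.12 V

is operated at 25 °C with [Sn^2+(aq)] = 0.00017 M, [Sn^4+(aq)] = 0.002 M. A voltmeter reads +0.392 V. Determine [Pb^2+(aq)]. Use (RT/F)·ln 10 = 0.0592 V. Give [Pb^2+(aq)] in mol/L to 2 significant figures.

With Sn⁴⁺/Sn²⁺ at the cathode and Pb²⁺/Pb at the anode, E°cell = +0.15 − (−0.12) = +0.27 V (n = 2).
Since E = E° − (0.0592/n)·log Q, log Q = n(E° − E)/0.0592 = −4.122.
The balanced reaction is Sn^4+(aq) + Pb(s) → Sn^2+(aq) + Pb^2+(aq), so Q = ([Sn^2+(aq)]·[Pb^2+(aq)]) / [Sn^4+(aq)].
Solving for the unknown gives log [Pb^2+(aq)] = −3.051, so [Pb^2+(aq)] ≈ 0.00089 M.

0.00089 M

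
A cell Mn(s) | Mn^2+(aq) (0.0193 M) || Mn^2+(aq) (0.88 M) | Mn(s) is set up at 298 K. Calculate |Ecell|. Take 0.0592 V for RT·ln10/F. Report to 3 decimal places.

For a concentration cell E°cell = 0, since both electrodes use the same couple.
The compartment with the higher Mn^2+(aq) concentration (0.88 M) acts as the cathode; ions are reduced there and produced at the dilute (0.0193 M) anode.
With n = 2, Ecell = −(0.0592/2)·log([dilute]/[conc]) = −(0.0592/2)·log(0.0193/0.88) = +0.049 V.

0.049 V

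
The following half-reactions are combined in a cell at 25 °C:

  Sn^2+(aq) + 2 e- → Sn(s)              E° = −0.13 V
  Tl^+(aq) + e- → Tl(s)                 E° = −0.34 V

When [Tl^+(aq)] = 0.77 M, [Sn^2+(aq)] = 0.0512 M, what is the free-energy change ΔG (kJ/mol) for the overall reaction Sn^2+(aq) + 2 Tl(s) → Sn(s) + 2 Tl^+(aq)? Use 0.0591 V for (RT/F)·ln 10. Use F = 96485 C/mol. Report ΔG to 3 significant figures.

The standard cell potential is −0.13 − (−0.34) = +0.21 V, with n = 2 electrons in the balanced equation.
The reaction quotient is [Tl^+(aq)]^2 / [Sn^2+(aq)] = 11.6; by Nernst, E = +0.21 − (0.0591/2)(1.064) = +0.1786 V.
Finally ΔG = −nFE = −(2)(96485 C/mol)(+0.1786 V) = −34.5 kJ/mol.

−34.5 kJ/mol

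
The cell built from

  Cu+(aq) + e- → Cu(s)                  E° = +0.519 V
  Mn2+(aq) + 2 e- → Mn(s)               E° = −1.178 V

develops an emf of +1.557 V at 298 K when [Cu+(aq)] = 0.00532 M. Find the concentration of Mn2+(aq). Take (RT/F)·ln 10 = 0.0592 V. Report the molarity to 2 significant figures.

1.5 M

With Cu⁺/Cu at the cathode and Mn²⁺/Mn at the anode, E°cell = +0.519 − (−1.178) = +1.697 V (n = 2).
Rearranging E = E° − (0.0592/n)·log Q gives log Q = 2(+1.697 − (+1.557))/0.0592 = 4.730.
The balanced reaction is 2 Cu+(aq) + Mn(s) → 2 Cu(s) + Mn2+(aq), so Q = [Mn2+(aq)] / [Cu+(aq)]^2.
Isolating [Mn2+(aq)] in Q = 10^{4.730} yields log [Mn2+(aq)] = 0.182, i.e. 1.5 M.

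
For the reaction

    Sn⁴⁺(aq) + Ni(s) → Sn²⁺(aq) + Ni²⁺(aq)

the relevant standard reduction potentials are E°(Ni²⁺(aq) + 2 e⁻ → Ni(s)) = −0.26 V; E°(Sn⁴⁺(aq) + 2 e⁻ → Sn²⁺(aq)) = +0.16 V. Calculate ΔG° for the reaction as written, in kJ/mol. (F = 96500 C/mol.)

In the reaction as written Sn⁴⁺(aq) is reduced, so the Sn⁴⁺/Sn²⁺ couple is the cathode and Ni²⁺/Ni is the anode.
E°cell = +0.16 − (−0.26) = +0.42 V; balancing electrons gives n = 2.
ΔG° = −nFE°cell = −(2)(96500)(+0.42) J/mol = −81.1 kJ/mol.

−81.1 kJ/mol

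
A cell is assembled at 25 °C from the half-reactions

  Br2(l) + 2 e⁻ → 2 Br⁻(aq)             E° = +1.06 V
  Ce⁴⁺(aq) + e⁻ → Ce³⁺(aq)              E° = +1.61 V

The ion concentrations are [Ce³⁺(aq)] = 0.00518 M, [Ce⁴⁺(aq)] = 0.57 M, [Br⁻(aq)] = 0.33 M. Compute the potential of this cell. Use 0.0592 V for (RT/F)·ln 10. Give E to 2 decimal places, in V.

+0.64 V

Ce⁴⁺/Ce³⁺ is reduced (cathode, E° = +1.61 V) and Br₂/Br⁻ is oxidized (anode).
The standard potential is +1.61 − (+1.06) = +0.55 V and the balanced reaction transfers n = 2 electrons.
The balanced reaction is 2 Ce⁴⁺(aq) + 2 Br⁻(aq) → 2 Ce³⁺(aq) + Br2(l), so Q = [Ce³⁺(aq)]^2 / ([Ce⁴⁺(aq)]^2·[Br⁻(aq)]^2) = 0.000758 and log Q = −3.120.
Applying E = E° − (RT ln10/nF)·log Q gives +0.55 − (0.0592/2)(−3.120) = +0.64 V.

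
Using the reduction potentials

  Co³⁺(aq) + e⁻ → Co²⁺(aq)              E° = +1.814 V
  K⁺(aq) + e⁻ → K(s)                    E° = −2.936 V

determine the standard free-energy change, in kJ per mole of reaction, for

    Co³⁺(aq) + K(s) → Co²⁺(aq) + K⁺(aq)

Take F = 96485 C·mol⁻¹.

In the reaction as written Co³⁺(aq) is reduced, so the Co³⁺/Co²⁺ couple is the cathode and K⁺/K is the anode.
E°cell = +1.814 − (−2.936) = +4.750 V; balancing electrons gives n = 1.
ΔG° = −nFE°cell = −(1)(96485)(+4.750) J/mol = −458 kJ/mol.

−458 kJ/mol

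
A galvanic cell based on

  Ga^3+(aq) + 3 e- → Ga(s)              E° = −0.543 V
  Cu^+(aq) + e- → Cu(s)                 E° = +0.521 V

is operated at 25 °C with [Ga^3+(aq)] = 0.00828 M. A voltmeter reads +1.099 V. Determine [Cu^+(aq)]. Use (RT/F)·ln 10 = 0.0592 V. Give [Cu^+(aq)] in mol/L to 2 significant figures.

0.79 M

The Cu⁺/Cu couple has the larger reduction potential, so it is the cathode: E°cell = +0.521 − (−0.543) = +1.064 V and n = 3.
Since E = E° − (0.0592/n)·log Q, log Q = n(E° − E)/0.0592 = −1.774.
The balanced reaction is 3 Cu^+(aq) + Ga(s) → 3 Cu(s) + Ga^3+(aq), so Q = [Ga^3+(aq)] / [Cu^+(aq)]^3.
Isolating [Cu^+(aq)] in Q = 10^{−1.774} yields log [Cu^+(aq)] = −0.103, i.e. 0.79 M.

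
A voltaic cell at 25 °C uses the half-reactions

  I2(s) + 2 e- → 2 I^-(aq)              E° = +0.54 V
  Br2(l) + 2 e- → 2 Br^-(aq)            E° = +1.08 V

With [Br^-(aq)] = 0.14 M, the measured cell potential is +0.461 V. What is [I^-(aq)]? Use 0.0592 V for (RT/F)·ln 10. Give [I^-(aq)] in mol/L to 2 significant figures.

With Br₂/Br⁻ at the cathode and I₂/I⁻ at the anode, E°cell = +1.08 − (+0.54) = +0.54 V (n = 2).
From the Nernst equation, log Q = n(E° − E)/0.0592 = 2·(+0.54 − (+0.461))/0.0592 = 2.669.
For Br2(l) + 2 I^-(aq) → 2 Br^-(aq) + I2(s), the reaction quotient is Q = [Br^-(aq)]^2 / [I^-(aq)]^2.
Substituting the known concentrations and solving, log [I^-(aq)] = −2.188 and [I^-(aq)] = 0.0065 M.

0.0065 M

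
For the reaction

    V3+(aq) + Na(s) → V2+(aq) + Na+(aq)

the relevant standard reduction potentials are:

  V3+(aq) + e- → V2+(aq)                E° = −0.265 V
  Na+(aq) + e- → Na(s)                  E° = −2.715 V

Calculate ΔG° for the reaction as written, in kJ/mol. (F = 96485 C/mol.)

−236 kJ/mol

In the reaction as written V3+(aq) is reduced, so the V³⁺/V²⁺ couple is the cathode and Na⁺/Na is the anode.
E°cell = −0.265 − (−2.715) = +2.450 V; balancing electrons gives n = 1.
ΔG° = −nFE°cell = −(1)(96485)(+2.450) J/mol = −236 kJ/mol.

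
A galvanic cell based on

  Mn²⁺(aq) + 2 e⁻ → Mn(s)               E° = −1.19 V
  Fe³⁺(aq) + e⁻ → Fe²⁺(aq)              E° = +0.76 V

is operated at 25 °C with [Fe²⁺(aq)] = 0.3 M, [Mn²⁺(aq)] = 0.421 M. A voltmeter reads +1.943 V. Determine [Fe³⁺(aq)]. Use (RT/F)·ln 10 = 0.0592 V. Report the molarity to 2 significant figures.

Fe³⁺/Fe²⁺ is the cathode (higher E°); E°cell = +0.76 − (−1.19) = +1.95 V with n = 2.
From the Nernst equation, log Q = n(E° − E)/0.0592 = 2·(+1.95 − (+1.943))/0.0592 = 0.236.
The balanced reaction is 2 Fe³⁺(aq) + Mn(s) → 2 Fe²⁺(aq) + Mn²⁺(aq), so Q = ([Fe²⁺(aq)]^2·[Mn²⁺(aq)]) / [Fe³⁺(aq)]^2.
Solving for the unknown gives log [Fe³⁺(aq)] = −0.829, so [Fe³⁺(aq)] ≈ 0.15 M.

0.15 M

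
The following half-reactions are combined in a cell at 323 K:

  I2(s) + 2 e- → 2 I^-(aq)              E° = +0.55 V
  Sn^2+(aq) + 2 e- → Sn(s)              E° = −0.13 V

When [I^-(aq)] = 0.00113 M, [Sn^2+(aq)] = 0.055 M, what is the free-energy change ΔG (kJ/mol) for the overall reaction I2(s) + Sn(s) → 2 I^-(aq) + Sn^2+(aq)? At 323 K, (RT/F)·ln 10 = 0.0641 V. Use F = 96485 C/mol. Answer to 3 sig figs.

E°cell = +0.55 − (−0.13) = +0.68 V; the balanced reaction transfers n = 2 electrons.
The reaction quotient is [I^-(aq)]^2·[Sn^2+(aq)] = 7.02×10^−8; by Nernst, E = +0.68 − (0.0641/2)(−7.153) = +0.9093 V.
Finally ΔG = −nFE = −(2)(96485 C/mol)(+0.9093 V) = −175 kJ/mol.

−175 kJ/mol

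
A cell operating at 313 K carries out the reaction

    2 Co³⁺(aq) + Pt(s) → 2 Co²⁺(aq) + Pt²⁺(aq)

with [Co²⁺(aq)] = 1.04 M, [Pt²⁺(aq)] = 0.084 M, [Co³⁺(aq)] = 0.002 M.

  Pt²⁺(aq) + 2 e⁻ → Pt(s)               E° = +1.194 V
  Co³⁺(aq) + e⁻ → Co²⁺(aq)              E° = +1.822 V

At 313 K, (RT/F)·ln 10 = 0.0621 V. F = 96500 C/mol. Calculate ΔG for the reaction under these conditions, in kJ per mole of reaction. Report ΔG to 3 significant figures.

E°cell = +1.822 − (+1.194) = +0.628 V; the balanced reaction transfers n = 2 electrons.
Here Q = ([Co²⁺(aq)]^2·[Pt²⁺(aq)]) / [Co³⁺(aq)]^2 = 2.27×10^4 (log Q = 4.356), giving E = +0.628 − (0.0621/2)·(4.356) = +0.4927 V.
Finally ΔG = −nFE = −(2)(96500 C/mol)(+0.4927 V) = −95.1 kJ/mol.

−95.1 kJ/mol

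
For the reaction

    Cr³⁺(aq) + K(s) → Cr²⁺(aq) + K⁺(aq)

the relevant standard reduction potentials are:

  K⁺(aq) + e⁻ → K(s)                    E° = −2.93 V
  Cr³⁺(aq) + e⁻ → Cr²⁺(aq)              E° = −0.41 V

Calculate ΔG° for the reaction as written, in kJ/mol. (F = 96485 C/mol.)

In the reaction as written Cr³⁺(aq) is reduced, so the Cr³⁺/Cr²⁺ couple is the cathode and K⁺/K is the anode.
E°cell = −0.41 − (−2.93) = +2.52 V; balancing electrons gives n = 1.
ΔG° = −nFE°cell = −(1)(96485)(+2.52) J/mol = −243 kJ/mol.

−243 kJ/mol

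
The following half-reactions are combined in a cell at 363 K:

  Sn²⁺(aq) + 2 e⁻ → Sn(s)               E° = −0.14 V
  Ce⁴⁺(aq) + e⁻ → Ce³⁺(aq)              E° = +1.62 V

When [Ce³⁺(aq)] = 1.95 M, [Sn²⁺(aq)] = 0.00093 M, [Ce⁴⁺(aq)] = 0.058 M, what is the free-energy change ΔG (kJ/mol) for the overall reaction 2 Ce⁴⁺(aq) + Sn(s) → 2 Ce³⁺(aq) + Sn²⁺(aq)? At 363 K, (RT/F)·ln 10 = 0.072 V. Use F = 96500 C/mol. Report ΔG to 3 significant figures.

E°cell = +1.62 − (−0.14) = +1.76 V; the balanced reaction transfers n = 2 electrons.
Here Q = ([Ce³⁺(aq)]^2·[Sn²⁺(aq)]) / [Ce⁴⁺(aq)]^2 = 1.05 (log Q = 0.022), giving E = +1.76 − (0.072/2)·(0.022) = +1.7592 V.
Finally ΔG = −nFE = −(2)(96500 C/mol)(+1.7592 V) = −340 kJ/mol.

−340 kJ/mol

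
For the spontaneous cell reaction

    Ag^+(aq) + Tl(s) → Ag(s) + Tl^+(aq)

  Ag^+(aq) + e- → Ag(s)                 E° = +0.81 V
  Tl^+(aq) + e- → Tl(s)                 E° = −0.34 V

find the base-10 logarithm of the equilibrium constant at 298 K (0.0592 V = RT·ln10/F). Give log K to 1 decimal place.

The Ag⁺/Ag couple is reduced (cathode); E°cell = +0.81 − (−0.34) = +1.15 V with n = 1.
At equilibrium E = 0, so log K = nE°cell / 0.0592 = (1)(+1.15) / 0.0592 = 19.4.

log K = 19.4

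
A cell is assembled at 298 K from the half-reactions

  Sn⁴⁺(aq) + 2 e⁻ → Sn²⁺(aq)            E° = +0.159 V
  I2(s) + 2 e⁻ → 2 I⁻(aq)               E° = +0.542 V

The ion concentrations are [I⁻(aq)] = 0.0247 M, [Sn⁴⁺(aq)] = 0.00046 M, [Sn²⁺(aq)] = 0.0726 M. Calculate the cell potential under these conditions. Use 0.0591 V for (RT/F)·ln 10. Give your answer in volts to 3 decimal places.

I₂/I⁻ is reduced (cathode, E° = +0.542 V) and Sn⁴⁺/Sn²⁺ is oxidized (anode).
E°cell = E°cat − E°an = +0.542 − (+0.159) = +0.383 V; n = 2.
The balanced reaction is I2(s) + Sn²⁺(aq) → 2 I⁻(aq) + Sn⁴⁺(aq), so Q = ([I⁻(aq)]^2·[Sn⁴⁺(aq)]) / [Sn²⁺(aq)] = 3.87×10^−6 and log Q = −5.413.
Applying E = E° − (RT ln10/nF)·log Q gives +0.383 − (0.0591/2)(−5.413) = +0.543 V.

+0.543 V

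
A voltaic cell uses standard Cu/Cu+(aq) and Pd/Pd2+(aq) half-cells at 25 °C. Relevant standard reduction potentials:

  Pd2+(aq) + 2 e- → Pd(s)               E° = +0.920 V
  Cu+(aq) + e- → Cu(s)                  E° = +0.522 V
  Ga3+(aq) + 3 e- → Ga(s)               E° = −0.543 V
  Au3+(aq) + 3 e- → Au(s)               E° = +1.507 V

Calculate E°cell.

+0.398 V

Of the two couples in this cell, the one with the more positive reduction potential is reduced at the cathode: here that is Pd²⁺/Pd (+0.920 V); Cu⁺/Cu (+0.522 V) is the anode.
E°cell = E°(cathode) − E°(anode) = +0.920 − (+0.522) = +0.398 V.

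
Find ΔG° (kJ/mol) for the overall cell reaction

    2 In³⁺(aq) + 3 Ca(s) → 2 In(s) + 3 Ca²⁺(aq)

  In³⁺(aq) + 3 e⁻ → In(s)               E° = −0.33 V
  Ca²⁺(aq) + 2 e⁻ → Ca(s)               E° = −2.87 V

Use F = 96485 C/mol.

In the reaction as written In³⁺(aq) is reduced, so the In³⁺/In couple is the cathode and Ca²⁺/Ca is the anode.
E°cell = −0.33 − (−2.87) = +2.54 V; balancing electrons gives n = 6.
ΔG° = −nFE°cell = −(6)(96485)(+2.54) J/mol = −1470 kJ/mol.

−1470 kJ/mol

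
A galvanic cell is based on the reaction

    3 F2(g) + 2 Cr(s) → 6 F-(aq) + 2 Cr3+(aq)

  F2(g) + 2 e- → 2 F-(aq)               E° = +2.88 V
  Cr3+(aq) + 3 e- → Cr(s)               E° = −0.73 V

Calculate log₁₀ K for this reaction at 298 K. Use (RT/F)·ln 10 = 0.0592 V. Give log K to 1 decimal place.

log K = 365.9

The F₂/F⁻ couple is reduced (cathode); E°cell = +2.88 − (−0.73) = +3.61 V with n = 6.
At equilibrium E = 0, so log K = nE°cell / 0.0592 = (6)(+3.61) / 0.0592 = 365.9.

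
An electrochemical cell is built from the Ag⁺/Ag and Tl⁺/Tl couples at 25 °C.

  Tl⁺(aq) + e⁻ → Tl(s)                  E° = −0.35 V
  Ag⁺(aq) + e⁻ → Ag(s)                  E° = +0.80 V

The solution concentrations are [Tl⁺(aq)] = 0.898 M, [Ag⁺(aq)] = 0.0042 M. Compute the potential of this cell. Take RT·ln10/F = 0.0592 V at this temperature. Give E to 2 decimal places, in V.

Since E°(Ag⁺/Ag) > E°(Tl⁺/Tl), Ag⁺/Ag serves as the cathode.
E°cell = E°cat − E°an = +0.80 − (−0.35) = +1.15 V; n = 1.
Balancing gives Ag⁺(aq) + Tl(s) → Ag(s) + Tl⁺(aq); hence Q = [Tl⁺(aq)] / [Ag⁺(aq)] = 214 (log Q = 2.330).
E = E° − (0.0592/n)·log Q = +1.15 − (0.0592/1)(2.330) = +1.01 V.

+1.01 V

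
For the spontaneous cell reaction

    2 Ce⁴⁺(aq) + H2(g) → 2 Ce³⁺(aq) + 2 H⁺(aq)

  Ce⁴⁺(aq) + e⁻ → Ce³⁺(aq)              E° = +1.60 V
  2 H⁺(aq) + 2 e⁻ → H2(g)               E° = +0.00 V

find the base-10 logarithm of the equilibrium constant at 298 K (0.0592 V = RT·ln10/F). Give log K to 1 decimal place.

log K = 54.1

The Ce⁴⁺/Ce³⁺ couple is reduced (cathode); E°cell = +1.60 − (+0.00) = +1.60 V with n = 2.
At equilibrium E = 0, so log K = nE°cell / 0.0592 = (2)(+1.60) / 0.0592 = 54.1.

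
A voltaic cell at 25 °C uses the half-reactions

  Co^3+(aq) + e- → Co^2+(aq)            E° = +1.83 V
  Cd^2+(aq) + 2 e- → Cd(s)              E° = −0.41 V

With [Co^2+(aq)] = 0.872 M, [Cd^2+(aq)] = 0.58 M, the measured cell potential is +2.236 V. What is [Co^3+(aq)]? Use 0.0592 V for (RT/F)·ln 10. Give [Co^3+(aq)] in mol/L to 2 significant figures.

0.57 M

With Co³⁺/Co²⁺ at the cathode and Cd²⁺/Cd at the anode, E°cell = +1.83 − (−0.41) = +2.24 V (n = 2).
Rearranging E = E° − (0.0592/n)·log Q gives log Q = 2(+2.24 − (+2.236))/0.0592 = 0.135.
Balancing electrons gives 2 Co^3+(aq) + Cd(s) → 2 Co^2+(aq) + Cd^2+(aq); thus Q = ([Co^2+(aq)]^2·[Cd^2+(aq)]) / [Co^3+(aq)]^2.
Solving for the unknown gives log [Co^3+(aq)] = −0.245, so [Co^3+(aq)] ≈ 0.57 M.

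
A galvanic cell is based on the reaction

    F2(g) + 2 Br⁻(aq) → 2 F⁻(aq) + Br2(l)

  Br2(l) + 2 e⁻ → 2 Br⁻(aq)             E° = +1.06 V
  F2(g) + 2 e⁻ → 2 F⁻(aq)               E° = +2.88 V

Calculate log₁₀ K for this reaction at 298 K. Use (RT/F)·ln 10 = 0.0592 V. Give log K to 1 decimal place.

The F₂/F⁻ couple is reduced (cathode); E°cell = +2.88 − (+1.06) = +1.82 V with n = 2.
At equilibrium E = 0, so log K = nE°cell / 0.0592 = (2)(+1.82) / 0.0592 = 61.5.

log K = 61.5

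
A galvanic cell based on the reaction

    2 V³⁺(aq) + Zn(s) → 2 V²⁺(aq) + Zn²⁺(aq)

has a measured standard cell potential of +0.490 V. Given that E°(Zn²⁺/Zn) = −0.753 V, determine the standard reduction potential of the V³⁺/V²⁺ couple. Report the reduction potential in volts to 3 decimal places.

In the reaction as written the V³⁺/V²⁺ couple is reduced (cathode) and Zn²⁺/Zn is oxidized (anode), so E°cell = E°(V³⁺/V²⁺) − E°(Zn²⁺/Zn).
E°(V³⁺/V²⁺) = E°cell + E°(anode) = +0.490 + (−0.753) = −0.263 V.

−0.263 V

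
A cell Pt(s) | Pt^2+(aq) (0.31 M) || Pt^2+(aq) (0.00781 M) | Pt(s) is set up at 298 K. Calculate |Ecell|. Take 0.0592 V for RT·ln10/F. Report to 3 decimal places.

0.047 V

For a concentration cell E°cell = 0, since both electrodes use the same couple.
The compartment with the higher Pt^2+(aq) concentration (0.31 M) acts as the cathode; ions are reduced there and produced at the dilute (0.00781 M) anode.
With n = 2, Ecell = −(0.0592/2)·log([dilute]/[conc]) = −(0.0592/2)·log(0.00781/0.31) = +0.047 V.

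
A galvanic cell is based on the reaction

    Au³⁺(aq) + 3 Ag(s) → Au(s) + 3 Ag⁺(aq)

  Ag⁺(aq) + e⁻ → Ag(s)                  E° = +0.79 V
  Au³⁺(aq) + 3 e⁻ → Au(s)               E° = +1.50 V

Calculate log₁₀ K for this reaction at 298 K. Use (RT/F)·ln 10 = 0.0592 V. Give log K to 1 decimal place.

log K = 36.0

The Au³⁺/Au couple is reduced (cathode); E°cell = +1.50 − (+0.79) = +0.71 V with n = 3.
At equilibrium E = 0, so log K = nE°cell / 0.0592 = (3)(+0.71) / 0.0592 = 36.0.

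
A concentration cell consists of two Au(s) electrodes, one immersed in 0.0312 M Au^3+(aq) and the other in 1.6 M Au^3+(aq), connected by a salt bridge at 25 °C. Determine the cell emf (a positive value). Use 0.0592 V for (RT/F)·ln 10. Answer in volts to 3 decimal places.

0.034 V

For a concentration cell E°cell = 0, since both electrodes use the same couple.
The compartment with the higher Au^3+(aq) concentration (1.6 M) acts as the cathode; ions are reduced there and produced at the dilute (0.0312 M) anode.
With n = 3, Ecell = −(0.0592/3)·log([dilute]/[conc]) = −(0.0592/3)·log(0.0312/1.6) = +0.034 V.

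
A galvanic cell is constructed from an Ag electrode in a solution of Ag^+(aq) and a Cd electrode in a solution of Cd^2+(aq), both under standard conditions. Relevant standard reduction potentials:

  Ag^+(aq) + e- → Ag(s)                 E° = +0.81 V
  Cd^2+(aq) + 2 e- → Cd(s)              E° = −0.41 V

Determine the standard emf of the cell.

Of the two couples in this cell, the one with the more positive reduction potential is reduced at the cathode: here that is Ag⁺/Ag (+0.81 V); Cd²⁺/Cd (−0.41 V) is the anode.
E°cell = E°(cathode) − E°(anode) = +0.81 − (−0.41) = +1.22 V.

+1.22 V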